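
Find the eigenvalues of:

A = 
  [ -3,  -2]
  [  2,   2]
λ = 1, -2

tr(A) = -1, det(A) = -2
Characteristic polynomial: λ² - tr(A)λ + det(A) = λ² + λ - 2
λ² + λ - 2 = (λ + 2)(λ - 1)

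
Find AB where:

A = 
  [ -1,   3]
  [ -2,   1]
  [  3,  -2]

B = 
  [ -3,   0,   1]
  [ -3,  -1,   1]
A is 3×2 and B is 2×3, so AB is 3×3. Each entry is (row of A)·(column of B):
AB[1,1] = (-1)(-3) + (3)(-3) = -6
AB[1,2] = (-1)(0) + (3)(-1) = -3
AB[1,3] = (-1)(1) + (3)(1) = 2
AB[2,1] = (-2)(-3) + (1)(-3) = 3
AB[2,2] = (-2)(0) + (1)(-1) = -1
AB[2,3] = (-2)(1) + (1)(1) = -1
AB[3,1] = (3)(-3) + (-2)(-3) = -3
AB[3,2] = (3)(0) + (-2)(-1) = 2
AB[3,3] = (3)(1) + (-2)(1) = 1

AB = 
  [ -6,  -3,   2]
  [  3,  -1,  -1]
  [ -3,   2,   1]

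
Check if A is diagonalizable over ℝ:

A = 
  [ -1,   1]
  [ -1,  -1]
No

tr(A) = -2, det(A) = 2
Characteristic polynomial: λ² - tr(A)λ + det(A) = λ² + 2λ + 2
λ² + 2λ + 2 = 0  ⇒  λ = (-2 ± √((2)² - 4·(2)))/2 = (-2 ± √(-4))/2
  = -1 + i,  -1 - i
Eigenvalues: -1 + i, -1 - i  (≈ -1 + 1i, -1 - 1i)
Has complex eigenvalues (not diagonalizable over ℝ).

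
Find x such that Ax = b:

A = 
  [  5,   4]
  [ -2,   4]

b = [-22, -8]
x = [-2, -3]

Row reduce the augmented matrix [A|b]:
R2 → R2 + (2/5)·R1
REF = 
  [    5,     4,   -22]
  [    0,  28/5, -84/5]

Back-substitution:
x₂ = (-84/5) / (28/5) = -3
x₁ = (-22 - (4)(-3)) / 5 = -2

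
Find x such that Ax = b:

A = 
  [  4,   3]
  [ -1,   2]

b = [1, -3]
x = [1, -1]

Row reduce the augmented matrix [A|b]:
R2 → R2 + (1/4)·R1
REF = 
  [    4,     3,     1]
  [    0,  11/4, -11/4]

Back-substitution:
x₂ = (-11/4) / (11/4) = -1
x₁ = (1 - (3)(-1)) / 4 = 1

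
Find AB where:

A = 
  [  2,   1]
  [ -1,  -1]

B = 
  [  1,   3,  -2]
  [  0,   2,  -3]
A is 2×2 and B is 2×3, so AB is 2×3. Each entry is (row of A)·(column of B):
AB[1,1] = (2)(1) + (1)(0) = 2
AB[1,2] = (2)(3) + (1)(2) = 8
AB[1,3] = (2)(-2) + (1)(-3) = -7
AB[2,1] = (-1)(1) + (-1)(0) = -1
AB[2,2] = (-1)(3) + (-1)(2) = -5
AB[2,3] = (-1)(-2) + (-1)(-3) = 5

AB = 
  [  2,   8,  -7]
  [ -1,  -5,   5]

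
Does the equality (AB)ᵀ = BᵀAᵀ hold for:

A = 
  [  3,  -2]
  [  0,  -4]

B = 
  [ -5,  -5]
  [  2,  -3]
Yes

(AB)ᵀ = 
  [-19,  -8]
  [ -9,  12]

BᵀAᵀ = 
  [-19,  -8]
  [ -9,  12]

Both sides are equal — this is the standard identity (AB)ᵀ = BᵀAᵀ, which holds for all A, B.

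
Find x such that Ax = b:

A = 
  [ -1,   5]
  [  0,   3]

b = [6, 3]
Row reduce the augmented matrix [A|b]:
(already in echelon form)
REF = 
  [ -1,   5,   6]
  [  0,   3,   3]

Back-substitution:
x₂ = 3 / 3 = 1
x₁ = (6 - (5)(1)) / (-1) = -1

x = [-1, 1]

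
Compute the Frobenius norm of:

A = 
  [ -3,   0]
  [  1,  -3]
||A||_F = 4.359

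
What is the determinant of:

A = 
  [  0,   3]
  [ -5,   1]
For a 2×2 matrix, det = ad - bc = (0)(1) - (3)(-5) = 15

det(A) = 15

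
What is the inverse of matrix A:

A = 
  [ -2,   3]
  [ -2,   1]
det(A) = (-2)(1) - (3)(-2) = 4
For a 2×2 matrix, A⁻¹ = (1/det(A)) · [[d, -b], [-c, a]]
    = (1/4) · [[1, -3], [2, -2]]

A⁻¹ = 
  [ 1/4, -3/4]
  [ 1/2, -1/2]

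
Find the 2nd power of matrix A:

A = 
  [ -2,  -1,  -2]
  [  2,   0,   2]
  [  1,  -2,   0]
A² = A·A:
A²[1,1] = (-2)(-2) + (-1)(2) + (-2)(1) = 0
A²[1,2] = (-2)(-1) + (-1)(0) + (-2)(-2) = 6
A²[1,3] = (-2)(-2) + (-1)(2) + (-2)(0) = 2
A²[2,1] = (2)(-2) + (0)(2) + (2)(1) = -2
A²[2,2] = (2)(-1) + (0)(0) + (2)(-2) = -6
A²[2,3] = (2)(-2) + (0)(2) + (2)(0) = -4
A²[3,1] = (1)(-2) + (-2)(2) + (0)(1) = -6
A²[3,2] = (1)(-1) + (-2)(0) + (0)(-2) = -1
A²[3,3] = (1)(-2) + (-2)(2) + (0)(0) = -6
A² = 
  [  0,   6,   2]
  [ -2,  -6,  -4]
  [ -6,  -1,  -6]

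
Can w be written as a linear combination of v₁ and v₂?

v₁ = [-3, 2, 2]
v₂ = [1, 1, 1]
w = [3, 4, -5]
No

Form the augmented matrix and row-reduce:
[v₁|v₂|w] = 
  [ -3,   1,   3]
  [  2,   1,   4]
  [  2,   1,  -5]
R2 → R2 + (2/3)·R1
R3 → R3 + (2/3)·R1
R3 → R3 - (1)·R2
REF = 
  [ -3,   1,   3]
  [  0, 5/3,   6]
  [  0,   0,  -9]

Row 3 reads [0 0 | -9], i.e. 0 = -9, so the system is inconsistent and w ∉ span{v₁, v₂}.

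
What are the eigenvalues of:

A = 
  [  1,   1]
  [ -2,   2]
λ = (3 + i√7)/2, (3 - i√7)/2  (≈ 1.5 + 1.323i, 1.5 - 1.323i)

tr(A) = 3, det(A) = 4
Characteristic polynomial: λ² - tr(A)λ + det(A) = λ² - 3λ + 4
λ² - 3λ + 4 = 0  ⇒  λ = (3 ± √((-3)² - 4·(4)))/2 = (3 ± √(-7))/2
  = (3 + i√7)/2,  (3 - i√7)/2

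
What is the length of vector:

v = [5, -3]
5.831

||v||₂ = √((5)² + (-3)²) = √34 = 5.831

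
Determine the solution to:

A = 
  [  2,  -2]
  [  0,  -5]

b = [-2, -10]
x = [1, 2]

Row reduce the augmented matrix [A|b]:
(already in echelon form)
REF = 
  [  2,  -2,  -2]
  [  0,  -5, -10]

Back-substitution:
x₂ = (-10) / (-5) = 2
x₁ = (-2 - (-2)(2)) / 2 = 1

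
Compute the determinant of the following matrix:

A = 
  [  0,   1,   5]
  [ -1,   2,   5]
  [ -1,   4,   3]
Cofactor expansion along row 1:
det(A) = (0)·((2)(3) - (5)(4)) - (1)·((-1)(3) - (5)(-1)) + (5)·((-1)(4) - (2)(-1))
  = (0)(-14) - (1)(2) + (5)(-2)
  = -12

det(A) = -12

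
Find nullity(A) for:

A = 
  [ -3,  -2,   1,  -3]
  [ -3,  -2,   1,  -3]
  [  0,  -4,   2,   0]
nullity(A) = 2

Row reduce:
R2 → R2 - (1)·R1
Swap R2 ↔ R3
REF = 
  [ -3,  -2,   1,  -3]
  [  0,  -4,   2,   0]
  [  0,   0,   0,   0]
Pivot columns: 1, 2 → 2 pivots.
rank(A) = 2, so nullity(A) = 4 - 2 = 2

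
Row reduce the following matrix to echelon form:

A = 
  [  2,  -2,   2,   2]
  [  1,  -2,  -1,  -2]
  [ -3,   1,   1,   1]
Row operations:
R2 → R2 - (1/2)·R1
R3 → R3 + (3/2)·R1
R3 → R3 - (2)·R2

Resulting echelon form:
REF = 
  [  2,  -2,   2,   2]
  [  0,  -1,  -2,  -3]
  [  0,   0,   8,  10]

Rank = 3 (number of non-zero pivot rows).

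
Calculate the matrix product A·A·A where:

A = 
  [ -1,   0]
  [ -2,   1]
A² = A·A:
A²[1,1] = (-1)(-1) + (0)(-2) = 1
A²[1,2] = (-1)(0) + (0)(1) = 0
A²[2,1] = (-2)(-1) + (1)(-2) = 0
A²[2,2] = (-2)(0) + (1)(1) = 1
A² = 
  [  1,   0]
  [  0,   1]

A^3 = A^2·A:
A^3[1,1] = (1)(-1) + (0)(-2) = -1
A^3[1,2] = (1)(0) + (0)(1) = 0
A^3[2,1] = (0)(-1) + (1)(-2) = -2
A^3[2,2] = (0)(0) + (1)(1) = 1
A^3 = 
  [ -1,   0]
  [ -2,   1]

Therefore
A^3 = 
  [ -1,   0]
  [ -2,   1]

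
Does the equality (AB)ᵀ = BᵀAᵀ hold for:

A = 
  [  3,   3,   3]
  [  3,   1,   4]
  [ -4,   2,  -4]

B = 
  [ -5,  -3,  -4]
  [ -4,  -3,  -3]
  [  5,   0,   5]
Yes

(AB)ᵀ = 
  [-12,   1,  -8]
  [-18, -12,   6]
  [ -6,   5, -10]

BᵀAᵀ = 
  [-12,   1,  -8]
  [-18, -12,   6]
  [ -6,   5, -10]

Both sides are equal — this is the standard identity (AB)ᵀ = BᵀAᵀ, which holds for all A, B.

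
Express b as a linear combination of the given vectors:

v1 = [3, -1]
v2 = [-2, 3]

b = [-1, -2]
c1 = -1, c2 = -1

b = -1·v1 + -1·v2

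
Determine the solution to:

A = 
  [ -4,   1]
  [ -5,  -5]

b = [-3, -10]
x = [1, 1]

Row reduce the augmented matrix [A|b]:
R2 → R2 - (5/4)·R1
REF = 
  [   -4,     1,    -3]
  [    0, -25/4, -25/4]

Back-substitution:
x₂ = (-25/4) / (-25/4) = 1
x₁ = (-3 - (1)(1)) / (-4) = 1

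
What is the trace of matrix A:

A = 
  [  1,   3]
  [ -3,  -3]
-2

tr(A) = 1 + -3 = -2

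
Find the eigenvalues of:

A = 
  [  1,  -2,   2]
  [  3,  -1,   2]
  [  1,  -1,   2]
Characteristic polynomial: det(λI - A) = λ³ - 2λ² + 5λ - 4
Testing integer divisors of the constant term: p(1) = 0, so (λ - 1) is a factor:
p(λ) = (λ - 1)(λ² - λ + 4)
λ² - λ + 4 = 0  ⇒  λ = (1 ± √((-1)² - 4·(4)))/2 = (1 ± √(-15))/2
  = (1 + i√15)/2,  (1 - i√15)/2

λ = 1, (1 + i√15)/2, (1 - i√15)/2  (≈ 1, 0.5 + 1.936i, 0.5 - 1.936i)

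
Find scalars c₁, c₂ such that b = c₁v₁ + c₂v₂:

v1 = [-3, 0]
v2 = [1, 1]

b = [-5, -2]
c1 = 1, c2 = -2

b = 1·v1 + -2·v2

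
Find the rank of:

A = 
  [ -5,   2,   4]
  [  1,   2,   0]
rank(A) = 2

Row reduce:
R2 → R2 + (1/5)·R1
REF = 
  [  -5,    2,    4]
  [   0, 12/5,  4/5]
Pivot columns: 1, 2 → 2 pivots.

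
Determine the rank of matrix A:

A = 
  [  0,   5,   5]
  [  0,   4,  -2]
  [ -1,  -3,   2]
Row reduce:
Swap R1 ↔ R3
R3 → R3 - (5/4)·R2
REF = 
  [  -1,   -3,    2]
  [   0,    4,   -2]
  [   0,    0, 15/2]
Pivot columns: 1, 2, 3 → 3 pivots.

rank(A) = 3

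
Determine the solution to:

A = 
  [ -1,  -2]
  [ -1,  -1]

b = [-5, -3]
Row reduce the augmented matrix [A|b]:
R2 → R2 - (1)·R1
REF = 
  [ -1,  -2,  -5]
  [  0,   1,   2]

Back-substitution:
x₂ = 2 / 1 = 2
x₁ = (-5 - (-2)(2)) / (-1) = 1

x = [1, 2]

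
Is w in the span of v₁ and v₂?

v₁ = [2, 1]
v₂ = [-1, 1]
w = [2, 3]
Yes

Form the augmented matrix and row-reduce:
[v₁|v₂|w] = 
  [  2,  -1,   2]
  [  1,   1,   3]
R2 → R2 - (1/2)·R1
REF = 
  [  2,  -1,   2]
  [  0, 3/2,   2]

No row of the form [0 0 | nonzero], so the system is consistent. Back-substitution gives c₁ = 5/3, c₂ = 4/3: w = (5/3)·v₁ + (4/3)·v₂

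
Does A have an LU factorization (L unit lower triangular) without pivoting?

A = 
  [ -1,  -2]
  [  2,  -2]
Yes.
A[1,1] = -1 ≠ 0, so Gaussian elimination proceeds without a row swap: multiplier ℓ₂₁ = (2)/(-1) = -2, and U[2,2] = -2 - (-2)(-2) = -6.
L = 
  [  1,   0]
  [ -2,   1]
U = 
  [ -1,  -2]
  [  0,  -6]
Check row 2 of LU: [(-2)(-1), (-2)(-2) + (-6)] = [2, -2] = row 2 of A ✓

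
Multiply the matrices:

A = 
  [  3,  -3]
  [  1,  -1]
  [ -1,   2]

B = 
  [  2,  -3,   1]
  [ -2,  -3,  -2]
A is 3×2 and B is 2×3, so AB is 3×3. Each entry is (row of A)·(column of B):
AB[1,1] = (3)(2) + (-3)(-2) = 12
AB[1,2] = (3)(-3) + (-3)(-3) = 0
AB[1,3] = (3)(1) + (-3)(-2) = 9
AB[2,1] = (1)(2) + (-1)(-2) = 4
AB[2,2] = (1)(-3) + (-1)(-3) = 0
AB[2,3] = (1)(1) + (-1)(-2) = 3
AB[3,1] = (-1)(2) + (2)(-2) = -6
AB[3,2] = (-1)(-3) + (2)(-3) = -3
AB[3,3] = (-1)(1) + (2)(-2) = -5

AB = 
  [ 12,   0,   9]
  [  4,   0,   3]
  [ -6,  -3,  -5]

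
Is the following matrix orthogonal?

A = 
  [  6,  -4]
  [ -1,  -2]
No

AᵀA = 
  [ 37, -22]
  [-22,  20]
≠ I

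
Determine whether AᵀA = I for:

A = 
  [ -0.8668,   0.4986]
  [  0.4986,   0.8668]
Yes

AᵀA = 
  [  0.9999,   0]
  [  0,   0.9999]
≈ I (equal to I up to the 4-dp rounding of the entries)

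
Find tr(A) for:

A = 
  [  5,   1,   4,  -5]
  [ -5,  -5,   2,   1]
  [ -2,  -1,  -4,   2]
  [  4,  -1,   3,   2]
-2

tr(A) = 5 + -5 + -4 + 2 = -2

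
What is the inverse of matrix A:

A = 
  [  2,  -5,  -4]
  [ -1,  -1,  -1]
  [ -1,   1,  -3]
det(A) = (2)·((-1)(-3) - (-1)(1)) - (-5)·((-1)(-3) - (-1)(-1)) + (-4)·((-1)(1) - (-1)(-1))
  = (2)(4) - (-5)(2) + (-4)(-2)
  = 26
det(A) = 26 ≠ 0, so A is invertible.

Cofactors Cᵢⱼ = (-1)ⁱ⁺ʲ·Mᵢⱼ:
C = 
  [  4,  -2,  -2]
  [-19, -10,   3]
  [  1,   6,  -7]

adj(A) = Cᵀ:
adj(A) = 
  [  4, -19,   1]
  [ -2, -10,   6]
  [ -2,   3,  -7]

A⁻¹ = (1/26) · adj(A):
A⁻¹ = 
  [  2/13, -19/26,   1/26]
  [ -1/13,  -5/13,   3/13]
  [ -1/13,   3/26,  -7/26]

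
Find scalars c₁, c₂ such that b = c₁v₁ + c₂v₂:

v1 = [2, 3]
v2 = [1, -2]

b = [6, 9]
c1 = 3, c2 = 0

b = 3·v1 + 0·v2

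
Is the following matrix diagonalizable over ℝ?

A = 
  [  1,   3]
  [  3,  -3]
Yes

tr(A) = -2, det(A) = -12
Characteristic polynomial: λ² - tr(A)λ + det(A) = λ² + 2λ - 12
λ² + 2λ - 12 = 0  ⇒  λ = (-2 ± √((2)² - 4·(-12)))/2 = (-2 ± √(52))/2
  = -1 + √13,  -1 - √13
Eigenvalues: -1 + √13, -1 - √13  (≈ 2.606, -4.606)
The two irrational eigenvalues are distinct (simple), so each has alg. mult. = geom. mult. = 1.
Sum of geometric multiplicities equals n, so A has n independent eigenvectors.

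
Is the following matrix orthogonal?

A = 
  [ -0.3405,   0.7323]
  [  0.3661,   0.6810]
No

AᵀA = 
  [  0.2500,   0]
  [  0,   1]
≠ I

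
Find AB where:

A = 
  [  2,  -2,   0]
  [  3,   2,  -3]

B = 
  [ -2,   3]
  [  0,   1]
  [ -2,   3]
A is 2×3 and B is 3×2, so AB is 2×2. Each entry is (row of A)·(column of B):
AB[1,1] = (2)(-2) + (-2)(0) + (0)(-2) = -4
AB[1,2] = (2)(3) + (-2)(1) + (0)(3) = 4
AB[2,1] = (3)(-2) + (2)(0) + (-3)(-2) = 0
AB[2,2] = (3)(3) + (2)(1) + (-3)(3) = 2

AB = 
  [ -4,   4]
  [  0,   2]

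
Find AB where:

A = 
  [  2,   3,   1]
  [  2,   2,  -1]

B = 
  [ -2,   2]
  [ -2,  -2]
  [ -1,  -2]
A is 2×3 and B is 3×2, so AB is 2×2. Each entry is (row of A)·(column of B):
AB[1,1] = (2)(-2) + (3)(-2) + (1)(-1) = -11
AB[1,2] = (2)(2) + (3)(-2) + (1)(-2) = -4
AB[2,1] = (2)(-2) + (2)(-2) + (-1)(-1) = -7
AB[2,2] = (2)(2) + (2)(-2) + (-1)(-2) = 2

AB = 
  [-11,  -4]
  [ -7,   2]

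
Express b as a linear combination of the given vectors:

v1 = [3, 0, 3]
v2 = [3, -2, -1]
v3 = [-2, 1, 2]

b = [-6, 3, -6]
c1 = -1, c2 = -3, c3 = -3

b = -1·v1 + -3·v2 + -3·v3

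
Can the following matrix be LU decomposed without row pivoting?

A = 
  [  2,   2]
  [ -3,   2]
Yes.
A[1,1] = 2 ≠ 0, so Gaussian elimination proceeds without a row swap: multiplier ℓ₂₁ = (-3)/(2) = -3/2, and U[2,2] = 2 - (-3/2)(2) = 5.
L = 
  [   1,    0]
  [-3/2,    1]
U = 
  [  2,   2]
  [  0,   5]
Check row 2 of LU: [(-3/2)(2), (-3/2)(2) + 5] = [-3, 2] = row 2 of A ✓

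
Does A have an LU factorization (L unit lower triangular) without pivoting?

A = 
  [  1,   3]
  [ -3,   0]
Yes.
A[1,1] = 1 ≠ 0, so Gaussian elimination proceeds without a row swap: multiplier ℓ₂₁ = (-3)/(1) = -3, and U[2,2] = 0 - (-3)(3) = 9.
L = 
  [  1,   0]
  [ -3,   1]
U = 
  [  1,   3]
  [  0,   9]
Check row 2 of LU: [(-3)(1), (-3)(3) + 9] = [-3, 0] = row 2 of A ✓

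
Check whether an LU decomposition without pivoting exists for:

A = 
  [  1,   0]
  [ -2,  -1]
Yes.
A[1,1] = 1 ≠ 0, so Gaussian elimination proceeds without a row swap: multiplier ℓ₂₁ = (-2)/(1) = -2, and U[2,2] = -1 - (-2)(0) = -1.
L = 
  [  1,   0]
  [ -2,   1]
U = 
  [  1,   0]
  [  0,  -1]
Check row 2 of LU: [(-2)(1), (-2)(0) + (-1)] = [-2, -1] = row 2 of A ✓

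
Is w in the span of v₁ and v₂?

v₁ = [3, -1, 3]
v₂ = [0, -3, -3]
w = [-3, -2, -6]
Yes

Form the augmented matrix and row-reduce:
[v₁|v₂|w] = 
  [  3,   0,  -3]
  [ -1,  -3,  -2]
  [  3,  -3,  -6]
R2 → R2 + (1/3)·R1
R3 → R3 - (1)·R1
R3 → R3 - (1)·R2
REF = 
  [  3,   0,  -3]
  [  0,  -3,  -3]
  [  0,   0,   0]

No row of the form [0 0 | nonzero], so the system is consistent. Back-substitution gives c₁ = -1, c₂ = 1: w = (-1)·v₁ + (1)·v₂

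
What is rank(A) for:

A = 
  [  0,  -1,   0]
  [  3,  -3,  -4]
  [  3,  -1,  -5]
Row reduce:
Swap R1 ↔ R2
R3 → R3 - (1)·R1
R3 → R3 + (2)·R2
REF = 
  [  3,  -3,  -4]
  [  0,  -1,   0]
  [  0,   0,  -1]
Pivot columns: 1, 2, 3 → 3 pivots.

rank(A) = 3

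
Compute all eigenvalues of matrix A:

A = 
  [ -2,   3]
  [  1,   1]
λ = (-1 + √21)/2, (-1 - √21)/2  (≈ 1.791, -2.791)

tr(A) = -1, det(A) = -5
Characteristic polynomial: λ² - tr(A)λ + det(A) = λ² + λ - 5
λ² + λ - 5 = 0  ⇒  λ = (-1 ± √((1)² - 4·(-5)))/2 = (-1 ± √(21))/2
  = (-1 + √21)/2,  (-1 - √21)/2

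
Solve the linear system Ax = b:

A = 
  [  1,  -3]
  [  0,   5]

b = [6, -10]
x = [0, -2]

Row reduce the augmented matrix [A|b]:
(already in echelon form)
REF = 
  [  1,  -3,   6]
  [  0,   5, -10]

Back-substitution:
x₂ = (-10) / 5 = -2
x₁ = (6 - (-3)(-2)) / 1 = 0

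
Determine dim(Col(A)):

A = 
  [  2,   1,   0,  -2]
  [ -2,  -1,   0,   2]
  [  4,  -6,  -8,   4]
Row reduce:
R2 → R2 + (1)·R1
R3 → R3 - (2)·R1
Swap R2 ↔ R3
REF = 
  [  2,   1,   0,  -2]
  [  0,  -8,  -8,   8]
  [  0,   0,   0,   0]
Pivot columns: 1, 2 → 2 pivots.
dim(Col(A)) = number of pivot columns = 2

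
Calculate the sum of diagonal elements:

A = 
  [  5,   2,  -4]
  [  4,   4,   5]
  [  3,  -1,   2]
11

tr(A) = 5 + 4 + 2 = 11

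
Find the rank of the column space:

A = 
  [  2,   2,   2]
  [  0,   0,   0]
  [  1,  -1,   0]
Row reduce:
R3 → R3 - (1/2)·R1
Swap R2 ↔ R3
REF = 
  [  2,   2,   2]
  [  0,  -2,  -1]
  [  0,   0,   0]
Pivot columns: 1, 2 → 2 pivots.
dim(Col(A)) = number of pivot columns = 2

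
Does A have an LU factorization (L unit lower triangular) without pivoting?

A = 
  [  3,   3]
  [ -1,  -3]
Yes.
A[1,1] = 3 ≠ 0, so Gaussian elimination proceeds without a row swap: multiplier ℓ₂₁ = (-1)/(3) = -1/3, and U[2,2] = -3 - (-1/3)(3) = -2.
L = 
  [   1,    0]
  [-1/3,    1]
U = 
  [  3,   3]
  [  0,  -2]
Check row 2 of LU: [(-1/3)(3), (-1/3)(3) + (-2)] = [-1, -3] = row 2 of A ✓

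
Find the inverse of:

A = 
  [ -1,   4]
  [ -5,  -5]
det(A) = (-1)(-5) - (4)(-5) = 25
For a 2×2 matrix, A⁻¹ = (1/det(A)) · [[d, -b], [-c, a]]
    = (1/25) · [[-5, -4], [5, -1]]

A⁻¹ = 
  [ -1/5, -4/25]
  [  1/5, -1/25]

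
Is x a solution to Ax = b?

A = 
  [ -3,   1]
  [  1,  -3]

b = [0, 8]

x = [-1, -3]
Yes

Ax = [0, 8] = b ✓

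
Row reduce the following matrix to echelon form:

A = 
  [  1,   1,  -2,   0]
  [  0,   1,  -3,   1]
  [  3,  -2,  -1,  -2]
Row operations:
R3 → R3 - (3)·R1
R3 → R3 + (5)·R2

Resulting echelon form:
REF = 
  [  1,   1,  -2,   0]
  [  0,   1,  -3,   1]
  [  0,   0, -10,   3]

Rank = 3 (number of non-zero pivot rows).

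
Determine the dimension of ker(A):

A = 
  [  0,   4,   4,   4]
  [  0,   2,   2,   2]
nullity(A) = 3

Row reduce:
R2 → R2 - (1/2)·R1
REF = 
  [  0,   4,   4,   4]
  [  0,   0,   0,   0]
Pivot columns: 2 → 1 pivot.
rank(A) = 1, so nullity(A) = 4 - 1 = 3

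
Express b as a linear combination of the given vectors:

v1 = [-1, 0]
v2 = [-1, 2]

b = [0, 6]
c1 = -3, c2 = 3

b = -3·v1 + 3·v2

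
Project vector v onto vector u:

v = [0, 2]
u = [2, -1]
proj_u(v) = [-4/5, 2/5]

v·u = (0)(2) + (2)(-1) = -2
u·u = (2)² + (-1)² = 5
proj_u(v) = (v·u / u·u) × u = (-2/5) × u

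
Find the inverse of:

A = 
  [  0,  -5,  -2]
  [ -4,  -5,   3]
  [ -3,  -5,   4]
det(A) = (0)·((-5)(4) - (3)(-5)) - (-5)·((-4)(4) - (3)(-3)) + (-2)·((-4)(-5) - (-5)(-3))
  = (0)(-5) - (-5)(-7) + (-2)(5)
  = -45
det(A) = -45 ≠ 0, so A is invertible.

Cofactors Cᵢⱼ = (-1)ⁱ⁺ʲ·Mᵢⱼ:
C = 
  [ -5,   7,   5]
  [ 30,  -6,  15]
  [-25,   8, -20]

adj(A) = Cᵀ:
adj(A) = 
  [ -5,  30, -25]
  [  7,  -6,   8]
  [  5,  15, -20]

A⁻¹ = (-1/45) · adj(A):
A⁻¹ = 
  [  1/9,  -2/3,   5/9]
  [-7/45,  2/15, -8/45]
  [ -1/9,  -1/3,   4/9]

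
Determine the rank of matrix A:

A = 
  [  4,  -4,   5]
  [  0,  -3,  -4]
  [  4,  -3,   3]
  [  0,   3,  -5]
Row reduce:
R3 → R3 - (1)·R1
R3 → R3 + (1/3)·R2
R4 → R4 + (1)·R2
R4 → R4 - (27/10)·R3
REF = 
  [    4,    -4,     5]
  [    0,    -3,    -4]
  [    0,     0, -10/3]
  [    0,     0,     0]
Pivot columns: 1, 2, 3 → 3 pivots.

rank(A) = 3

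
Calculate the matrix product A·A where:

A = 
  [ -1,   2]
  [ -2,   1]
A² = A·A:
A²[1,1] = (-1)(-1) + (2)(-2) = -3
A²[1,2] = (-1)(2) + (2)(1) = 0
A²[2,1] = (-2)(-1) + (1)(-2) = 0
A²[2,2] = (-2)(2) + (1)(1) = -3
A² = 
  [ -3,   0]
  [  0,  -3]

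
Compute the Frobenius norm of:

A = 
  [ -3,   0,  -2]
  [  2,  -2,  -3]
||A||_F = 5.477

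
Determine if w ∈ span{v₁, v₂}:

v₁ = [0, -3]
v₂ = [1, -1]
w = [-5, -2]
Yes

Form the augmented matrix and row-reduce:
[v₁|v₂|w] = 
  [  0,   1,  -5]
  [ -3,  -1,  -2]
Swap R1 ↔ R2
REF = 
  [ -3,  -1,  -2]
  [  0,   1,  -5]

No row of the form [0 0 | nonzero], so the system is consistent. Back-substitution gives c₁ = 7/3, c₂ = -5: w = (7/3)·v₁ + (-5)·v₂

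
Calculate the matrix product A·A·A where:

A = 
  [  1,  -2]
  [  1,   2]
A^3 = 
  [ -7, -10]
  [  5,  -2]

A² = A·A:
A²[1,1] = (1)(1) + (-2)(1) = -1
A²[1,2] = (1)(-2) + (-2)(2) = -6
A²[2,1] = (1)(1) + (2)(1) = 3
A²[2,2] = (1)(-2) + (2)(2) = 2
A² = 
  [ -1,  -6]
  [  3,   2]

A^3 = A^2·A:
A^3[1,1] = (-1)(1) + (-6)(1) = -7
A^3[1,2] = (-1)(-2) + (-6)(2) = -10
A^3[2,1] = (3)(1) + (2)(1) = 5
A^3[2,2] = (3)(-2) + (2)(2) = -2
A^3 = 
  [ -7, -10]
  [  5,  -2]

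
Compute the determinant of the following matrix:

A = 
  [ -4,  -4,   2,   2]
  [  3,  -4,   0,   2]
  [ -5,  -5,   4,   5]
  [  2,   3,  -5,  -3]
Cofactor expansion along row 1: det(A) = a₁₁M₁₁ - a₁₂M₁₂ + a₁₃M₁₃ - a₁₄M₁₄

M₁₁ = det[[-4, 0, 2]; [-5, 4, 5]; [3, -5, -3]]
  = (-4)·((4)(-3) - (5)(-5)) - (0)·((-5)(-3) - (5)(3)) + (2)·((-5)(-5) - (4)(3))
  = (-4)(13) - (0)(0) + (2)(13)
  = -26
M₁₂ = det[[3, 0, 2]; [-5, 4, 5]; [2, -5, -3]]
  = (3)·((4)(-3) - (5)(-5)) - (0)·((-5)(-3) - (5)(2)) + (2)·((-5)(-5) - (4)(2))
  = (3)(13) - (0)(5) + (2)(17)
  = 73
M₁₃ = det[[3, -4, 2]; [-5, -5, 5]; [2, 3, -3]]
  = (3)·((-5)(-3) - (5)(3)) - (-4)·((-5)(-3) - (5)(2)) + (2)·((-5)(3) - (-5)(2))
  = (3)(0) - (-4)(5) + (2)(-5)
  = 10
M₁₄ = det[[3, -4, 0]; [-5, -5, 4]; [2, 3, -5]]
  = (3)·((-5)(-5) - (4)(3)) - (-4)·((-5)(-5) - (4)(2)) + (0)·((-5)(3) - (-5)(2))
  = (3)(13) - (-4)(17) + (0)(-5)
  = 107

det(A) = (-4)(-26) - (-4)(73) + (2)(10) - (2)(107) = 202

det(A) = 202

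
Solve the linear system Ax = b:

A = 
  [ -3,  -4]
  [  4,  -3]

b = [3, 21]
x = [3, -3]

Row reduce the augmented matrix [A|b]:
R2 → R2 + (4/3)·R1
REF = 
  [   -3,    -4,     3]
  [    0, -25/3,    25]

Back-substitution:
x₂ = 25 / (-25/3) = -3
x₁ = (3 - (-4)(-3)) / (-3) = 3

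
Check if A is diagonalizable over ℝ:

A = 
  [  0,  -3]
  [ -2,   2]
Yes

tr(A) = 2, det(A) = -6
Characteristic polynomial: λ² - tr(A)λ + det(A) = λ² - 2λ - 6
λ² - 2λ - 6 = 0  ⇒  λ = (2 ± √((-2)² - 4·(-6)))/2 = (2 ± √(28))/2
  = 1 + √7,  1 - √7
Eigenvalues: 1 + √7, 1 - √7  (≈ 3.646, -1.646)
The two irrational eigenvalues are distinct (simple), so each has alg. mult. = geom. mult. = 1.
Sum of geometric multiplicities equals n, so A has n independent eigenvectors.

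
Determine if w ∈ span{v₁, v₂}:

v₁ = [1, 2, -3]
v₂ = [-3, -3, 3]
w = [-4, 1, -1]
No

Form the augmented matrix and row-reduce:
[v₁|v₂|w] = 
  [  1,  -3,  -4]
  [  2,  -3,   1]
  [ -3,   3,  -1]
R2 → R2 - (2)·R1
R3 → R3 + (3)·R1
R3 → R3 + (2)·R2
REF = 
  [  1,  -3,  -4]
  [  0,   3,   9]
  [  0,   0,   5]

Row 3 reads [0 0 | 5], i.e. 0 = 5, so the system is inconsistent and w ∉ span{v₁, v₂}.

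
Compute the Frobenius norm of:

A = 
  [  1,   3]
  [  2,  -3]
||A||_F = 4.796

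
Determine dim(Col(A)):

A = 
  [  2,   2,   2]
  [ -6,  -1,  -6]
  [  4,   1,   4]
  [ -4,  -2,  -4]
Row reduce:
R2 → R2 + (3)·R1
R3 → R3 - (2)·R1
R4 → R4 + (2)·R1
R3 → R3 + (3/5)·R2
R4 → R4 - (2/5)·R2
REF = 
  [  2,   2,   2]
  [  0,   5,   0]
  [  0,   0,   0]
  [  0,   0,   0]
Pivot columns: 1, 2 → 2 pivots.
dim(Col(A)) = number of pivot columns = 2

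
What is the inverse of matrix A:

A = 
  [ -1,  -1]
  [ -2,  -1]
det(A) = (-1)(-1) - (-1)(-2) = -1
For a 2×2 matrix, A⁻¹ = (1/det(A)) · [[d, -b], [-c, a]]
    = (-1) · [[-1, 1], [2, -1]]

A⁻¹ = 
  [  1,  -1]
  [ -2,   1]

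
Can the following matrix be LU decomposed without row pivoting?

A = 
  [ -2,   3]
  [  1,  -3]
Yes.
A[1,1] = -2 ≠ 0, so Gaussian elimination proceeds without a row swap: multiplier ℓ₂₁ = (1)/(-2) = -1/2, and U[2,2] = -3 - (-1/2)(3) = -3/2.
L = 
  [   1,    0]
  [-1/2,    1]
U = 
  [  -2,    3]
  [   0, -3/2]
Check row 2 of LU: [(-1/2)(-2), (-1/2)(3) + (-3/2)] = [1, -3] = row 2 of A ✓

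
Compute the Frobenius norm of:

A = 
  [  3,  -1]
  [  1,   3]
||A||_F = 4.472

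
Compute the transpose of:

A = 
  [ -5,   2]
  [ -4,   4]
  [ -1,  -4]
Aᵀ = 
  [ -5,  -4,  -1]
  [  2,   4,  -4]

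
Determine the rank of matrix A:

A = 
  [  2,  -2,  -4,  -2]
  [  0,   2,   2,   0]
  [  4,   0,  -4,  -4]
rank(A) = 2

Row reduce:
R3 → R3 - (2)·R1
R3 → R3 - (2)·R2
REF = 
  [  2,  -2,  -4,  -2]
  [  0,   2,   2,   0]
  [  0,   0,   0,   0]
Pivot columns: 1, 2 → 2 pivots.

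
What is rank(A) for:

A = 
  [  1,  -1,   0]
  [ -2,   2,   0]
Row reduce:
R2 → R2 + (2)·R1
REF = 
  [  1,  -1,   0]
  [  0,   0,   0]
Pivot columns: 1 → 1 pivot.

rank(A) = 1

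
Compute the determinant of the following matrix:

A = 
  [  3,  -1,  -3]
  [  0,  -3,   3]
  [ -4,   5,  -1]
12

Cofactor expansion along row 1:
det(A) = (3)·((-3)(-1) - (3)(5)) - (-1)·((0)(-1) - (3)(-4)) + (-3)·((0)(5) - (-3)(-4))
  = (3)(-12) - (-1)(12) + (-3)(-12)
  = 12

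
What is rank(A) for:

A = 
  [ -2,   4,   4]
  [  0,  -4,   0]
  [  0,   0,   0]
Row reduce:
(no row operations needed)
REF = 
  [ -2,   4,   4]
  [  0,  -4,   0]
  [  0,   0,   0]
Pivot columns: 1, 2 → 2 pivots.

rank(A) = 2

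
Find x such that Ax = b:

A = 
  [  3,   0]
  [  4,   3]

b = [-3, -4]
Row reduce the augmented matrix [A|b]:
R2 → R2 - (4/3)·R1
REF = 
  [  3,   0,  -3]
  [  0,   3,   0]

Back-substitution:
x₂ = 0 / 3 = 0
x₁ = (-3 - (0)(0)) / 3 = -1

x = [-1, 0]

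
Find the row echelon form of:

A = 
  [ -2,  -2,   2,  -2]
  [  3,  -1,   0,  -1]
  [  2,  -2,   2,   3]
Row operations:
R2 → R2 + (3/2)·R1
R3 → R3 + (1)·R1
R3 → R3 - (1)·R2

Resulting echelon form:
REF = 
  [ -2,  -2,   2,  -2]
  [  0,  -4,   3,  -4]
  [  0,   0,   1,   5]

Rank = 3 (number of non-zero pivot rows).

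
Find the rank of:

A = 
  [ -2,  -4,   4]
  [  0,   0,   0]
rank(A) = 1

Row reduce:
(no row operations needed)
REF = 
  [ -2,  -4,   4]
  [  0,   0,   0]
Pivot columns: 1 → 1 pivot.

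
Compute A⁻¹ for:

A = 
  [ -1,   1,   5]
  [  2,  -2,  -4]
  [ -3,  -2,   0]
det(A) = (-1)·((-2)(0) - (-4)(-2)) - (1)·((2)(0) - (-4)(-3)) + (5)·((2)(-2) - (-2)(-3))
  = (-1)(-8) - (1)(-12) + (5)(-10)
  = -30
det(A) = -30 ≠ 0, so A is invertible.

Cofactors Cᵢⱼ = (-1)ⁱ⁺ʲ·Mᵢⱼ:
C = 
  [ -8,  12, -10]
  [-10,  15,  -5]
  [  6,   6,   0]

adj(A) = Cᵀ:
adj(A) = 
  [ -8, -10,   6]
  [ 12,  15,   6]
  [-10,  -5,   0]

A⁻¹ = (-1/30) · adj(A):
A⁻¹ = 
  [4/15,  1/3, -1/5]
  [-2/5, -1/2, -1/5]
  [ 1/3,  1/6,    0]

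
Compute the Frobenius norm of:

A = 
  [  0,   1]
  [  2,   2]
||A||_F = 3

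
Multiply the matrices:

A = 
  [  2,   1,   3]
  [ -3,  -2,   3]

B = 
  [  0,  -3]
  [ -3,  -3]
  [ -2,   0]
AB = 
  [ -9,  -9]
  [  0,  15]

A is 2×3 and B is 3×2, so AB is 2×2. Each entry is (row of A)·(column of B):
AB[1,1] = (2)(0) + (1)(-3) + (3)(-2) = -9
AB[1,2] = (2)(-3) + (1)(-3) + (3)(0) = -9
AB[2,1] = (-3)(0) + (-2)(-3) + (3)(-2) = 0
AB[2,2] = (-3)(-3) + (-2)(-3) + (3)(0) = 15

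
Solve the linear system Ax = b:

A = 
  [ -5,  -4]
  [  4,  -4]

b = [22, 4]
Row reduce the augmented matrix [A|b]:
R2 → R2 + (4/5)·R1
REF = 
  [   -5,    -4,    22]
  [    0, -36/5, 108/5]

Back-substitution:
x₂ = (108/5) / (-36/5) = -3
x₁ = (22 - (-4)(-3)) / (-5) = -2

x = [-2, -3]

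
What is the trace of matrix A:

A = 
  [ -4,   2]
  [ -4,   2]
-2

tr(A) = -4 + 2 = -2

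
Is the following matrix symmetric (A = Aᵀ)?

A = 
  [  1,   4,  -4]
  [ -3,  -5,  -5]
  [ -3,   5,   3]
No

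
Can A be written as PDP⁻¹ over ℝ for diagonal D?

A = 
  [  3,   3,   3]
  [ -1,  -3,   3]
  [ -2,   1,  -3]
No

Characteristic polynomial: det(λI - A) = λ³ + 3λ² - 3λ + 30
By the rational root theorem any rational root is an integer dividing 30; none of those is a root, so p(λ) has no rational roots and hence (being an irreducible cubic) no repeated roots.
Discriminant of the cubic: Δ = -32211
Δ < 0 ⇒ one real eigenvalue and a complex-conjugate pair: λ ≈ -4.877, 0.9383 + 2.296i, 0.9383 - 2.296i
Has complex eigenvalues (not diagonalizable over ℝ).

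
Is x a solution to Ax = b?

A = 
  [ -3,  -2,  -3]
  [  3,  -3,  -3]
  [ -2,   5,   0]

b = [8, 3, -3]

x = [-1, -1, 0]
No

Ax = [5, 0, -3] ≠ b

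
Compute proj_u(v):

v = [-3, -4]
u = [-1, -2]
proj_u(v) = [-11/5, -22/5]

v·u = (-3)(-1) + (-4)(-2) = 11
u·u = (-1)² + (-2)² = 5
proj_u(v) = (v·u / u·u) × u = (11/5) × u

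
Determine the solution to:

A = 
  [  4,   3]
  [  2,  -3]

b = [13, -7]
Row reduce the augmented matrix [A|b]:
R2 → R2 - (1/2)·R1
REF = 
  [    4,     3,    13]
  [    0,  -9/2, -27/2]

Back-substitution:
x₂ = (-27/2) / (-9/2) = 3
x₁ = (13 - (3)(3)) / 4 = 1

x = [1, 3]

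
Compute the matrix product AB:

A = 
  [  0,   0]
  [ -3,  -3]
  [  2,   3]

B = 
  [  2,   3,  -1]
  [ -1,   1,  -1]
AB = 
  [  0,   0,   0]
  [ -3, -12,   6]
  [  1,   9,  -5]

A is 3×2 and B is 2×3, so AB is 3×3. Each entry is (row of A)·(column of B):
AB[1,1] = (0)(2) + (0)(-1) = 0
AB[1,2] = (0)(3) + (0)(1) = 0
AB[1,3] = (0)(-1) + (0)(-1) = 0
AB[2,1] = (-3)(2) + (-3)(-1) = -3
AB[2,2] = (-3)(3) + (-3)(1) = -12
AB[2,3] = (-3)(-1) + (-3)(-1) = 6
AB[3,1] = (2)(2) + (3)(-1) = 1
AB[3,2] = (2)(3) + (3)(1) = 9
AB[3,3] = (2)(-1) + (3)(-1) = -5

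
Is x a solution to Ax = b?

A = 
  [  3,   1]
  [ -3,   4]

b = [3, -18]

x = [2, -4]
No

Ax = [2, -22] ≠ b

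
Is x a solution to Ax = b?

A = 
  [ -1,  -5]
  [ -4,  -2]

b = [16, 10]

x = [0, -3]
No

Ax = [15, 6] ≠ b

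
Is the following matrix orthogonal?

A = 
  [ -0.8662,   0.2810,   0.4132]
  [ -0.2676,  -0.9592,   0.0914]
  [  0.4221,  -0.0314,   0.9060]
Yes

AᵀA = 
  [  1.0001,   0,   0.0001]
  [  0,   1,   0]
  [  0.0001,   0,   0.9999]
≈ I (equal to I up to the 4-dp rounding of the entries)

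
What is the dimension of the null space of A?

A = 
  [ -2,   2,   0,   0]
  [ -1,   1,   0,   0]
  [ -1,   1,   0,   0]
nullity(A) = 3

Row reduce:
R2 → R2 - (1/2)·R1
R3 → R3 - (1/2)·R1
REF = 
  [ -2,   2,   0,   0]
  [  0,   0,   0,   0]
  [  0,   0,   0,   0]
Pivot columns: 1 → 1 pivot.
rank(A) = 1, so nullity(A) = 4 - 1 = 3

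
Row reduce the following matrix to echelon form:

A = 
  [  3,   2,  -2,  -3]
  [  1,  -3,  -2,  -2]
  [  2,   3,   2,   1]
Row operations:
R2 → R2 - (1/3)·R1
R3 → R3 - (2/3)·R1
R3 → R3 + (5/11)·R2

Resulting echelon form:
REF = 
  [    3,     2,    -2,    -3]
  [    0, -11/3,  -4/3,    -1]
  [    0,     0, 30/11, 28/11]

Rank = 3 (number of non-zero pivot rows).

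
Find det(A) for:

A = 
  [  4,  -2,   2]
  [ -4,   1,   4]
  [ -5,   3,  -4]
Cofactor expansion along row 1:
det(A) = (4)·((1)(-4) - (4)(3)) - (-2)·((-4)(-4) - (4)(-5)) + (2)·((-4)(3) - (1)(-5))
  = (4)(-16) - (-2)(36) + (2)(-7)
  = -6

det(A) = -6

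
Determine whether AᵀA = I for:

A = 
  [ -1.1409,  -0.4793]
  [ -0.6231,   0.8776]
No

AᵀA = 
  [  1.6899,   0]
  [  0,   0.9999]
≠ I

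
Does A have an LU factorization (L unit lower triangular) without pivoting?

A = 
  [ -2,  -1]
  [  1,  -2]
Yes.
A[1,1] = -2 ≠ 0, so Gaussian elimination proceeds without a row swap: multiplier ℓ₂₁ = (1)/(-2) = -1/2, and U[2,2] = -2 - (-1/2)(-1) = -5/2.
L = 
  [   1,    0]
  [-1/2,    1]
U = 
  [  -2,   -1]
  [   0, -5/2]
Check row 2 of LU: [(-1/2)(-2), (-1/2)(-1) + (-5/2)] = [1, -2] = row 2 of A ✓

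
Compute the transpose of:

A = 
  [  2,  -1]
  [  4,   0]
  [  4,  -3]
Aᵀ = 
  [  2,   4,   4]
  [ -1,   0,  -3]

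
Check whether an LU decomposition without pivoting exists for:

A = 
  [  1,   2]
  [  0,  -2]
Yes.
A[1,1] = 1 ≠ 0, so Gaussian elimination proceeds without a row swap: multiplier ℓ₂₁ = (0)/(1) = 0, and U[2,2] = -2 - (0)(2) = -2.
L = 
  [  1,   0]
  [  0,   1]
U = 
  [  1,   2]
  [  0,  -2]
Check row 2 of LU: [(0)(1), (0)(2) + (-2)] = [0, -2] = row 2 of A ✓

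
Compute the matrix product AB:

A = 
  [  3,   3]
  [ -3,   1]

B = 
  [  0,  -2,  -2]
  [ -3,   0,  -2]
A is 2×2 and B is 2×3, so AB is 2×3. Each entry is (row of A)·(column of B):
AB[1,1] = (3)(0) + (3)(-3) = -9
AB[1,2] = (3)(-2) + (3)(0) = -6
AB[1,3] = (3)(-2) + (3)(-2) = -12
AB[2,1] = (-3)(0) + (1)(-3) = -3
AB[2,2] = (-3)(-2) + (1)(0) = 6
AB[2,3] = (-3)(-2) + (1)(-2) = 4

AB = 
  [ -9,  -6, -12]
  [ -3,   6,   4]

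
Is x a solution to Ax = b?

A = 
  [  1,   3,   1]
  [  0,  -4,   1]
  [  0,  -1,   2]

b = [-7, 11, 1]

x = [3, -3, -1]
Yes

Ax = [-7, 11, 1] = b ✓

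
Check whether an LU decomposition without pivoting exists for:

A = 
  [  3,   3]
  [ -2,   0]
Yes.
A[1,1] = 3 ≠ 0, so Gaussian elimination proceeds without a row swap: multiplier ℓ₂₁ = (-2)/(3) = -2/3, and U[2,2] = 0 - (-2/3)(3) = 2.
L = 
  [   1,    0]
  [-2/3,    1]
U = 
  [  3,   3]
  [  0,   2]
Check row 2 of LU: [(-2/3)(3), (-2/3)(3) + 2] = [-2, 0] = row 2 of A ✓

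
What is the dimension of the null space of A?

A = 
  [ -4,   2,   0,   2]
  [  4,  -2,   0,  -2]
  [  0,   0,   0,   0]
nullity(A) = 3

Row reduce:
R2 → R2 + (1)·R1
REF = 
  [ -4,   2,   0,   2]
  [  0,   0,   0,   0]
  [  0,   0,   0,   0]
Pivot columns: 1 → 1 pivot.
rank(A) = 1, so nullity(A) = 4 - 1 = 3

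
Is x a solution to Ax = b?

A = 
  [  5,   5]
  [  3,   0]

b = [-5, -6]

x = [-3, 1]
No

Ax = [-10, -9] ≠ b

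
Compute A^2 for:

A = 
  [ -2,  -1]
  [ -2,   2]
A² = A·A:
A²[1,1] = (-2)(-2) + (-1)(-2) = 6
A²[1,2] = (-2)(-1) + (-1)(2) = 0
A²[2,1] = (-2)(-2) + (2)(-2) = 0
A²[2,2] = (-2)(-1) + (2)(2) = 6
A² = 
  [  6,   0]
  [  0,   6]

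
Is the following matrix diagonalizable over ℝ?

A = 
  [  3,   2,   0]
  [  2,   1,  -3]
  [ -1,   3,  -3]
No

Characteristic polynomial: det(λI - A) = λ³ - λ² - 4λ - 36
By the rational root theorem any rational root is an integer dividing 36; none of those is a root, so p(λ) has no rational roots and hence (being an irreducible cubic) no repeated roots.
Discriminant of the cubic: Δ = -37456
Δ < 0 ⇒ one real eigenvalue and a complex-conjugate pair: λ ≈ 4.108, -1.554 + 2.52i, -1.554 - 2.52i
Has complex eigenvalues (not diagonalizable over ℝ).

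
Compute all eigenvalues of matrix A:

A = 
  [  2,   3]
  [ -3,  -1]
tr(A) = 1, det(A) = 7
Characteristic polynomial: λ² - tr(A)λ + det(A) = λ² - λ + 7
λ² - λ + 7 = 0  ⇒  λ = (1 ± √((-1)² - 4·(7)))/2 = (1 ± √(-27))/2
  = (1 + 3i√3)/2,  (1 - 3i√3)/2

λ = (1 + 3i√3)/2, (1 - 3i√3)/2  (≈ 0.5 + 2.598i, 0.5 - 2.598i)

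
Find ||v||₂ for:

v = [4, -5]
6.403

||v||₂ = √((4)² + (-5)²) = √41 = 6.403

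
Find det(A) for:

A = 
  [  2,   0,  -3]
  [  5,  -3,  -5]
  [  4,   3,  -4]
Cofactor expansion along row 1:
det(A) = (2)·((-3)(-4) - (-5)(3)) - (0)·((5)(-4) - (-5)(4)) + (-3)·((5)(3) - (-3)(4))
  = (2)(27) - (0)(0) + (-3)(27)
  = -27

det(A) = -27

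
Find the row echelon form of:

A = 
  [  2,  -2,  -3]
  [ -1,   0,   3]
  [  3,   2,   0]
Row operations:
R2 → R2 + (1/2)·R1
R3 → R3 - (3/2)·R1
R3 → R3 + (5)·R2

Resulting echelon form:
REF = 
  [  2,  -2,  -3]
  [  0,  -1, 3/2]
  [  0,   0,  12]

Rank = 3 (number of non-zero pivot rows).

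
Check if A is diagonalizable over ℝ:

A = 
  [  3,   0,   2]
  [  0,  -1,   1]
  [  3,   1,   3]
Yes

Characteristic polynomial: det(λI - A) = λ³ - 5λ² - 4λ + 6
By the rational root theorem any rational root is an integer dividing 6; none of those is a root, so p(λ) has no rational roots and hence (being an irreducible cubic) no repeated roots.
Discriminant of the cubic: Δ = 4844
Δ > 0 ⇒ three distinct real eigenvalues: λ ≈ -1.338, 0.8111, 5.527
Three distinct real eigenvalues, so A has 3 independent eigenvectors.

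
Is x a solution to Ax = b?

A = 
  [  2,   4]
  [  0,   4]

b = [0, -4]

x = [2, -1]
Yes

Ax = [0, -4] = b ✓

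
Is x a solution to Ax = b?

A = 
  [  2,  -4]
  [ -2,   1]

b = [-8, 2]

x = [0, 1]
No

Ax = [-4, 1] ≠ b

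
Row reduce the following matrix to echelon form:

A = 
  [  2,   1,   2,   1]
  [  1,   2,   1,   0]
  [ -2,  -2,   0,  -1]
Row operations:
R2 → R2 - (1/2)·R1
R3 → R3 + (1)·R1
R3 → R3 + (2/3)·R2

Resulting echelon form:
REF = 
  [   2,    1,    2,    1]
  [   0,  3/2,    0, -1/2]
  [   0,    0,    2, -1/3]

Rank = 3 (number of non-zero pivot rows).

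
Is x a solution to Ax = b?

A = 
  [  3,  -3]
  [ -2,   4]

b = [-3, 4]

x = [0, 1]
Yes

Ax = [-3, 4] = b ✓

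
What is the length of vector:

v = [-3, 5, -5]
7.681

||v||₂ = √((-3)² + (5)² + (-5)²) = √59 = 7.681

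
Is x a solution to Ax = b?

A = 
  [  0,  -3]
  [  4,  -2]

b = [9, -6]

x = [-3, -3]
Yes

Ax = [9, -6] = b ✓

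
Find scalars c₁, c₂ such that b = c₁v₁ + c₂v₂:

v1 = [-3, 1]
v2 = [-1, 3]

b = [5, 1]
c1 = -2, c2 = 1

b = -2·v1 + 1·v2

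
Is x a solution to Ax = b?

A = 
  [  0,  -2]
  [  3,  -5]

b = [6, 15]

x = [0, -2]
No

Ax = [4, 10] ≠ b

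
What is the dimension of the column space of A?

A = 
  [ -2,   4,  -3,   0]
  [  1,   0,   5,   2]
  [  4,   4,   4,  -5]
dim(Col(A)) = 3

Row reduce:
R2 → R2 + (1/2)·R1
R3 → R3 + (2)·R1
R3 → R3 - (6)·R2
REF = 
  [ -2,   4,  -3,   0]
  [  0,   2, 7/2,   2]
  [  0,   0, -23, -17]
Pivot columns: 1, 2, 3 → 3 pivots.
dim(Col(A)) = number of pivot columns = 3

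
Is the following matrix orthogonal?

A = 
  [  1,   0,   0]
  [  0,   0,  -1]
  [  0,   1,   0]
Yes

AᵀA = 
  [  1,   0,   0]
  [  0,   1,   0]
  [  0,   0,   1]
= I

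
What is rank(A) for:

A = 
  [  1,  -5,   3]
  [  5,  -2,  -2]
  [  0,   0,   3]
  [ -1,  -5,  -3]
rank(A) = 3

Row reduce:
R2 → R2 - (5)·R1
R4 → R4 + (1)·R1
R4 → R4 + (10/23)·R2
R4 → R4 + (170/69)·R3
REF = 
  [  1,  -5,   3]
  [  0,  23, -17]
  [  0,   0,   3]
  [  0,   0,   0]
Pivot columns: 1, 2, 3 → 3 pivots.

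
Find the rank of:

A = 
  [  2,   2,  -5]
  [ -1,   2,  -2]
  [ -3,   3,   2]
rank(A) = 3

Row reduce:
R2 → R2 + (1/2)·R1
R3 → R3 + (3/2)·R1
R3 → R3 - (2)·R2
REF = 
  [   2,    2,   -5]
  [   0,    3, -9/2]
  [   0,    0,  7/2]
Pivot columns: 1, 2, 3 → 3 pivots.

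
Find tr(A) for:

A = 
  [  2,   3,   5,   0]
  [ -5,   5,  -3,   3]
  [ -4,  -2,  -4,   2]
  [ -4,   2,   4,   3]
6

tr(A) = 2 + 5 + -4 + 3 = 6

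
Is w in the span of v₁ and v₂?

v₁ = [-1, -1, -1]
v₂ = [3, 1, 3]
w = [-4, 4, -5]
No

Form the augmented matrix and row-reduce:
[v₁|v₂|w] = 
  [ -1,   3,  -4]
  [ -1,   1,   4]
  [ -1,   3,  -5]
R2 → R2 - (1)·R1
R3 → R3 - (1)·R1
REF = 
  [ -1,   3,  -4]
  [  0,  -2,   8]
  [  0,   0,  -1]

Row 3 reads [0 0 | -1], i.e. 0 = -1, so the system is inconsistent and w ∉ span{v₁, v₂}.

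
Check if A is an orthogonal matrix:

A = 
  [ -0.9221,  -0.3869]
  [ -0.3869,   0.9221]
Yes

AᵀA = 
  [  1,   0]
  [  0,   1]
≈ I (equal to I up to the 4-dp rounding of the entries)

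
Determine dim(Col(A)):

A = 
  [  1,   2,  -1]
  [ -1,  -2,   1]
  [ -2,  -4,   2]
Row reduce:
R2 → R2 + (1)·R1
R3 → R3 + (2)·R1
REF = 
  [  1,   2,  -1]
  [  0,   0,   0]
  [  0,   0,   0]
Pivot columns: 1 → 1 pivot.
dim(Col(A)) = number of pivot columns = 1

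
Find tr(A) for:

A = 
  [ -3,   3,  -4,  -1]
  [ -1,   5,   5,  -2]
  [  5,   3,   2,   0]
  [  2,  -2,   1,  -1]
3

tr(A) = -3 + 5 + 2 + -1 = 3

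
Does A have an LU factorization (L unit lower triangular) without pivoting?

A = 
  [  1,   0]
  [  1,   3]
Yes.
A[1,1] = 1 ≠ 0, so Gaussian elimination proceeds without a row swap: multiplier ℓ₂₁ = (1)/(1) = 1, and U[2,2] = 3 - (1)(0) = 3.
L = 
  [  1,   0]
  [  1,   1]
U = 
  [  1,   0]
  [  0,   3]
Check row 2 of LU: [(1)(1), (1)(0) + 3] = [1, 3] = row 2 of A ✓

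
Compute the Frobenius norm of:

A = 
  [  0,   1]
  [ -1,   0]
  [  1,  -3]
||A||_F = 3.464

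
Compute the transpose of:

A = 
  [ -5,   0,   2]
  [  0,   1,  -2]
Aᵀ = 
  [ -5,   0]
  [  0,   1]
  [  2,  -2]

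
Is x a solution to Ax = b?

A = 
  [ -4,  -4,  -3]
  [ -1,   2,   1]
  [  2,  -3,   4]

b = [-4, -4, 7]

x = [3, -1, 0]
No

Ax = [-8, -5, 9] ≠ b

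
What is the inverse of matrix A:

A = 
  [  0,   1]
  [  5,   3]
det(A) = (0)(3) - (1)(5) = -5
For a 2×2 matrix, A⁻¹ = (1/det(A)) · [[d, -b], [-c, a]]
    = (-1/5) · [[3, -1], [-5, 0]]

A⁻¹ = 
  [-3/5,  1/5]
  [   1,    0]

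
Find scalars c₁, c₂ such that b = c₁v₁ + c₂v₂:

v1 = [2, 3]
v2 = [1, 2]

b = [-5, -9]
c1 = -1, c2 = -3

b = -1·v1 + -3·v2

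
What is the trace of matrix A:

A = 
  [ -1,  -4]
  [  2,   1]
0

tr(A) = -1 + 1 = 0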